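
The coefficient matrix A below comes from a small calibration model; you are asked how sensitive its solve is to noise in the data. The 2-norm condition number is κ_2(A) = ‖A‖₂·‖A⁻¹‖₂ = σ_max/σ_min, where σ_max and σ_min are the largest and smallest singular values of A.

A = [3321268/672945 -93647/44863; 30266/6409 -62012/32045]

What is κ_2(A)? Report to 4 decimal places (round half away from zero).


AᵀA = [25124922964/538472025 -139577764/7179627; -139577764/7179627 484747841/59830225]; tr = 174483157/3186225, det = 7496644/79655625
char-poly roots: 1369/25 and 5476/3186225
κ_2(A) = √(λ_max/λ_min) = √((1369/25) / (5476/3186225)) = 178.5000

178.5000


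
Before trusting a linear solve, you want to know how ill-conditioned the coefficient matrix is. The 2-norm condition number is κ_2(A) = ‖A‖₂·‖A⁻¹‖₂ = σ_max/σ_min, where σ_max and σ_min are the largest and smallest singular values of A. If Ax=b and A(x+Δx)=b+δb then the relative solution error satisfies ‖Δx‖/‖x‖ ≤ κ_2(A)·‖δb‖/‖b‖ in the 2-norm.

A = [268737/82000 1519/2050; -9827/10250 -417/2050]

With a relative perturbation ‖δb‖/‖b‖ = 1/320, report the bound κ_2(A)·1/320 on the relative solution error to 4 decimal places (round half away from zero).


0.8750

AᵀA = [125440081/10758400 705591/268960; 705591/268960 1985/3362]; tr = 78401/6400, det = 49/25600
char-poly roots: 49/4 and 1/6400
σ_max=√(49/4)=(7/2), σ_min=√(1/6400)=(1/80) → κ = 280.0000
κ_2(A)·‖δb‖/‖b‖ = 0.8750


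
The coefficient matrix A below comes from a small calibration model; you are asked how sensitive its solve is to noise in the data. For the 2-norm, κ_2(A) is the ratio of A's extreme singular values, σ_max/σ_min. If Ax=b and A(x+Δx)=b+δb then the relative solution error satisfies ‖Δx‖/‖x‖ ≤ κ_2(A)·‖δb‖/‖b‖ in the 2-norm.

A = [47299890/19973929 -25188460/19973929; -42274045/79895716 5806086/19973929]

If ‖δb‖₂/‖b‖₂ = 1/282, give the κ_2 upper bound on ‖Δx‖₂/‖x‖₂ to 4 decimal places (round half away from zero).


AᵀA = [1315168435625/223372832528 -87677018055/27921604066; -87677018055/27921604066 23381360948/13960802033]; tr = 99368835929/13139578384, det = 366025/821223649
λ_max, λ_min = (99368835929/13139578384 ± √9873857751377129062641/172648520109280051456)/2 = 121/16, 48400/821223649
κ = σ_max/σ_min = (11/4)/(220/28657) = 358.2125
worst-case relative error ≤ 358.2125 × 1/282 = 1.2703

1.2703


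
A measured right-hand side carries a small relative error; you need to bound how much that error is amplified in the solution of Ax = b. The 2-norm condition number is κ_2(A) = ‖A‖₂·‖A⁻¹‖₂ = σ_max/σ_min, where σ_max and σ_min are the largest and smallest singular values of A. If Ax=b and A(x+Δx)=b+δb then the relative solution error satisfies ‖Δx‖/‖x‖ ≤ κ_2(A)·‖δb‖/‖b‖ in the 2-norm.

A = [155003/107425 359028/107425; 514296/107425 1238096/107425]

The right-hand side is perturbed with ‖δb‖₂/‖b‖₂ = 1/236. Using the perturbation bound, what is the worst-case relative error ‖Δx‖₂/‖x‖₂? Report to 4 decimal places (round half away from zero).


M = AᵀA = [461642089/18464209 1107837180/18464209; 1107837180/18464209 2658852496/18464209]. tr(M)=3120494585/18464209, det(M)=7311616/18464209
char-poly roots: 169 and 43264/18464209
κ_2(A) = √(λ_max/λ_min) = √(169 / (43264/18464209)) = 268.5625
bound on ‖Δx‖/‖x‖: κ·ε = 268.5625·1/236 = 1.1380

1.1380


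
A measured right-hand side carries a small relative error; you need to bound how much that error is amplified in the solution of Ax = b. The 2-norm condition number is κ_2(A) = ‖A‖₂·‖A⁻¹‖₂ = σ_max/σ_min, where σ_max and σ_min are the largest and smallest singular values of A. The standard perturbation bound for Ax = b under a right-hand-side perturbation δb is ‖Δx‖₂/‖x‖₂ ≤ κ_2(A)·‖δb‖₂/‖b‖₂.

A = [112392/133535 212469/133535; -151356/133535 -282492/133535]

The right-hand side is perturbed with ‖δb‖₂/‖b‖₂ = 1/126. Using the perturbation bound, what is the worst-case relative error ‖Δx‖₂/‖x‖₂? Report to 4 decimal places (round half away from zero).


AᵀA = [1421624016/713263849 2665467000/713263849; 2665467000/713263849 4997792241/713263849]; tr = 22212513/2468041, det = 1296/2468041
λ_max, λ_min = (22212513/2468041 ± √493382939450625/6091226377681)/2 = 9, 144/2468041
so κ_2 = √(9 / (144/2468041)) = 392.7500
perturbation bound = 392.7500·1/126 = 3.1171

3.1171


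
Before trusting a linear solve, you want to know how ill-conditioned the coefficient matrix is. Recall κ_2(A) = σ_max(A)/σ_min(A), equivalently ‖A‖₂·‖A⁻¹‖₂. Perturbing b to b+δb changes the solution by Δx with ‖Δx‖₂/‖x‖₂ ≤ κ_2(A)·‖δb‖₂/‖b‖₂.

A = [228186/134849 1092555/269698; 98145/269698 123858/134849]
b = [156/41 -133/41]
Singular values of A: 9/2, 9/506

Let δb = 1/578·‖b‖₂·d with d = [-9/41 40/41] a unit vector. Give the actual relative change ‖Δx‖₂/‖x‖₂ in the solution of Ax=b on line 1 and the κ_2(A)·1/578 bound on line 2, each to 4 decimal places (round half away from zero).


0.0022
0.4377

from the listed singular values, σ₁ = 9/2, σ_n = 9/506
κ = σ_max/σ_min = (9/2)/(9/506) = 253.0000
perturbation bound = 253.0000·1/578 = 0.4377
solve Ax = b  →  x = [207.8462 -85.8803]
2-norm of b is 5.0000; of x, 224.8899
re-solving with b+δb shifts x by Δx of norm 0.4864
dividing the unrounded norms, ‖Δx‖/‖x‖ = 0.0022
so the bound overstates the realised error by a factor of ≈ 202.4009 (computed from the unrounded values)


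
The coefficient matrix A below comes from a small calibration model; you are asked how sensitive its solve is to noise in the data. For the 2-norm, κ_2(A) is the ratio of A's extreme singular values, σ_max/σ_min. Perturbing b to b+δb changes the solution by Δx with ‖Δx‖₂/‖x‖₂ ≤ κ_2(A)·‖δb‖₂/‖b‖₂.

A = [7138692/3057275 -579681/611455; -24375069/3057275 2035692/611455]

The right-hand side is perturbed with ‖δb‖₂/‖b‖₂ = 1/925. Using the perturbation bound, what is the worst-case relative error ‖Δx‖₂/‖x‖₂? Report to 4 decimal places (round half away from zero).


form AᵀA = [1032167859561/14955088681 -430066376640/14955088681; -430066376640/14955088681 179202879225/14955088681] with trace 7167874194/88491649 and determinant 4100625/88491649
eigenvalues of AᵀA: λ = (tr ± √(tr²−4·det))/2 = 81, 50625/88491649
κ_2(A) = √(λ_max/λ_min) = √(81 / (50625/88491649)) = 376.2800
perturbation bound = 376.2800·1/925 = 0.4068

0.4068


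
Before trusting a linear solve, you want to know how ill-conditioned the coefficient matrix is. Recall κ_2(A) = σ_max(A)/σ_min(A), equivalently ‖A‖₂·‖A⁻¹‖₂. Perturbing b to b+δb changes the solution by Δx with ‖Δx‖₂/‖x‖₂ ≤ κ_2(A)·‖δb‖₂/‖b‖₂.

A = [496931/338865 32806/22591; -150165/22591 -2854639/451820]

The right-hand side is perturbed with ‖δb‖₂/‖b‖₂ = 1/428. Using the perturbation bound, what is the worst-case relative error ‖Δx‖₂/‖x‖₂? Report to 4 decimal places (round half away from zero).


0.5327

form AᵀA = [3165130306/68310225 803813129/18216060; 803813129/18216060 5103781841/121440400] with trace 22966973/259920 and determinant 4879681/32490000
solving λ² − 22966973/259920·λ + 4879681/32490000 = 0 gives λ = 2209/25, 2209/1299600
so κ_2 = √((2209/25) / (2209/1299600)) = 228.0000
worst-case relative error ≤ 228.0000 × 1/428 = 0.5327


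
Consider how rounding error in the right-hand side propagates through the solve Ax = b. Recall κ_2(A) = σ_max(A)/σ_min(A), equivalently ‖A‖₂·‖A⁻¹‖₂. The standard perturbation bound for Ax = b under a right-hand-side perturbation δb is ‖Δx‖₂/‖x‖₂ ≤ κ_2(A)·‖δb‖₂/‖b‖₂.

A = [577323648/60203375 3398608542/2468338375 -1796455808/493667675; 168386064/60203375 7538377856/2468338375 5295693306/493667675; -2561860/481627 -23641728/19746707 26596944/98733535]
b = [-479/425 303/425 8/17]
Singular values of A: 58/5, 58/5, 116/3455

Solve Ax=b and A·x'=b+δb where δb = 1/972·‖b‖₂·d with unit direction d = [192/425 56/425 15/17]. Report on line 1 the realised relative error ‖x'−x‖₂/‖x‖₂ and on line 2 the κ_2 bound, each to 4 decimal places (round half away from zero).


σ_max = 58/5, σ_min = 116/3455
κ = σ_max/σ_min = (58/5)/(116/3455) = 345.5000
perturbation bound = 345.5000·1/972 = 0.3555
solve Ax = b  →  x = [-0.0841 0.0005 0.0883]
‖b‖₂ = 1.4142 and ‖x‖₂ = 0.1219
with δb = [0.0007 0.0002 0.0013], A·Δx = δb → ‖Δx‖ = 0.0433
relative error = 0.3555
realised/bound = 1 exactly: the bound is attained for this b and d

0.3555
0.3555


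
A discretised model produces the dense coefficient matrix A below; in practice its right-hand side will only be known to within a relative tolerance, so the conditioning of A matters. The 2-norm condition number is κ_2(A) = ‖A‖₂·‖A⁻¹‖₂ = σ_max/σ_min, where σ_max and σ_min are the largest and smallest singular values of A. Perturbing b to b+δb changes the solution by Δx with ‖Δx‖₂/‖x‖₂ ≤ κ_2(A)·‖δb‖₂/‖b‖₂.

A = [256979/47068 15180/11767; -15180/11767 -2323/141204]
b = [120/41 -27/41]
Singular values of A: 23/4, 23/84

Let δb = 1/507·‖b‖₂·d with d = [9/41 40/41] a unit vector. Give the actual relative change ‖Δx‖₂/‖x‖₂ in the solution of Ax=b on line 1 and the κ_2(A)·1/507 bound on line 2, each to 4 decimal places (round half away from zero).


0.0414
0.0414

largest singular value 23/4, smallest 23/84
condition number: (23/4) ÷ (23/84) = 21.0000
bound on ‖Δx‖/‖x‖: κ·ε = 21.0000·1/507 = 0.0414
solve Ax = b  →  x = [0.5090 0.1145]
‖b‖₂ = 3.0000 and ‖x‖₂ = 0.5217
δb = ε·‖b‖·d = [0.0013 0.0058]; solving A·Δx = δb gives ‖Δx‖ = 0.0216
dividing the unrounded norms, ‖Δx‖/‖x‖ = 0.0414
tightness: 0.0414 against a bound of 0.0414; the bound is attained (ratio 1)


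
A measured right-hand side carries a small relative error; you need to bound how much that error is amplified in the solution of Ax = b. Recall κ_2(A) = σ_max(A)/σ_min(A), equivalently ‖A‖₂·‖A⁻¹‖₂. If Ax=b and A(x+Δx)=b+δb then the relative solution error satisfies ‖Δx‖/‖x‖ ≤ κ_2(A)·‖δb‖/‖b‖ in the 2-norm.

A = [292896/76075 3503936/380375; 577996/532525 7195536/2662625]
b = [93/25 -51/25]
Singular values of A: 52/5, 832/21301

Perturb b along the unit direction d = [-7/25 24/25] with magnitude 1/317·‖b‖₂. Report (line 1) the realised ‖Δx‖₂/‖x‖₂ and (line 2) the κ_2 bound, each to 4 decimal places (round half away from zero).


largest singular value 52/5, smallest 832/21301
κ_2(A) = (52/5) / (832/21301) = 266.2625
bound on ‖Δx‖/‖x‖: κ·ε = 266.2625·1/317 = 0.8399
solve Ax = b  →  x = [71.0092 -29.2747]
‖b‖ = 4.2426, ‖x‖ = 76.8070
with δb = [-0.0037 0.0128], A·Δx = δb → ‖Δx‖ = 0.3427
realised ‖Δx‖/‖x‖ = 0.0045
tightness: 0.0045 against a bound of 0.8399 (unrounded ratio ≈ 0.0053)

0.0045
0.8399


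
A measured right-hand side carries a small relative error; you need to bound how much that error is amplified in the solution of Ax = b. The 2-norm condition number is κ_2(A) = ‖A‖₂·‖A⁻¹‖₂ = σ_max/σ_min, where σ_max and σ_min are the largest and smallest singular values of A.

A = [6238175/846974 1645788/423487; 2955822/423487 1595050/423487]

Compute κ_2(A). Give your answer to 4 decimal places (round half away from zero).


M = AᵀA = [87826827721/852990436 11709917550/213247609; 11709917550/213247609 6245900884/213247609]. tr(M)=390347513/2951524, det(M)=279841/737881
char-poly roots: 529/4 and 2116/737881
κ_2(A) = √(λ_max/λ_min) = √((529/4) / (2116/737881)) = 214.7500

214.7500


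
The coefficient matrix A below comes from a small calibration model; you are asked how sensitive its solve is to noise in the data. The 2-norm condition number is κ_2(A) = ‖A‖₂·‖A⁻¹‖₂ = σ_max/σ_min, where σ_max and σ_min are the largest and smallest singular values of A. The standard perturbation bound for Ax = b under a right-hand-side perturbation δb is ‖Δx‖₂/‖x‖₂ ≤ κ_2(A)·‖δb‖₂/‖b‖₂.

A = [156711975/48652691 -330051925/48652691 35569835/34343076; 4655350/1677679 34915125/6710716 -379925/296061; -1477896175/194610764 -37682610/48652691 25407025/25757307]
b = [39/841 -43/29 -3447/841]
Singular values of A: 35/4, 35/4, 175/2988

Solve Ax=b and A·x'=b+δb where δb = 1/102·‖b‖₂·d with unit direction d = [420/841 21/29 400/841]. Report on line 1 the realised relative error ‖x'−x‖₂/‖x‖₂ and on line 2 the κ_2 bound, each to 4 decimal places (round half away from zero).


0.0142
1.4647

σ_max = 35/4, σ_min = 175/2988
condition number: (35/4) ÷ (175/2988) = 149.4000
κ_2(A)·‖δb‖/‖b‖ = 1.4647
solve Ax = b  →  x = [-4.9363 -9.9842 -49.9986]
2-norm of b is 4.3589; of x, 51.2241
with δb = [0.0213 0.0309 0.0203], A·Δx = δb → ‖Δx‖ = 0.7297
dividing the unrounded norms, ‖Δx‖/‖x‖ = 0.0142
so the bound overstates the realised error by a factor of ≈ 102.8267 (computed from the unrounded values)


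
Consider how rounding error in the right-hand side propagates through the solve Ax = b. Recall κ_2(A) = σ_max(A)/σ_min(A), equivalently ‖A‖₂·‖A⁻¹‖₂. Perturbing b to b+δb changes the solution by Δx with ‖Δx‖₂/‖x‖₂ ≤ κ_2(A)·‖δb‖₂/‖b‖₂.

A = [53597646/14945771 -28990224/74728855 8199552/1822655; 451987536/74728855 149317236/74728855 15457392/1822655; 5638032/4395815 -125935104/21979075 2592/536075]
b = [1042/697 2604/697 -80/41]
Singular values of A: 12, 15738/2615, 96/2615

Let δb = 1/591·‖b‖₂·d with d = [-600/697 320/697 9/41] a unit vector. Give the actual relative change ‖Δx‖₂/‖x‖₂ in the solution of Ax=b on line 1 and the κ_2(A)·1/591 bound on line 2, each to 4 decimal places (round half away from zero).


from the listed singular values, σ₁ = 12, σ_n = 96/2615
κ_2(A) = 12 / (96/2615) = 326.8750
κ_2(A)·‖δb‖/‖b‖ = 0.5531
solve Ax = b  →  x = [0.1222 0.3681 0.2667]
‖b‖₂ = 4.4721 and ‖x‖₂ = 0.4707
re-solving with b+δb shifts x by Δx of norm 0.2061
relative error = 0.4379
tightness: 0.4379 against a bound of 0.5531 (unrounded ratio ≈ 0.7918)

0.4379
0.5531


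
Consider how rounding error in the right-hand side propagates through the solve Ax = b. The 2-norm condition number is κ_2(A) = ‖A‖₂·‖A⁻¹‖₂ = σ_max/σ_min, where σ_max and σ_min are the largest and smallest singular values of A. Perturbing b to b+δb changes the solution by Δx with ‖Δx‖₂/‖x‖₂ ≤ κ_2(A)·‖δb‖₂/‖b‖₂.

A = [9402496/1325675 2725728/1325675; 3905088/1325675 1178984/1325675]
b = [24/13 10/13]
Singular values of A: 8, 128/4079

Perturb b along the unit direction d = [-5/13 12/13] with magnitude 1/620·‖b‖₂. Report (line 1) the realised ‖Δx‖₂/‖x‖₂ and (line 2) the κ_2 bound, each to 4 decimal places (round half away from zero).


from the listed singular values, σ₁ = 8, σ_n = 128/4079
κ_2(A) = 8 / (128/4079) = 254.9375
worst-case relative error ≤ 254.9375 × 1/620 = 0.4112
solve Ax = b  →  x = [0.2400 0.0700]
‖b‖ = 2.0000, ‖x‖ = 0.2500
with δb = [-0.0012 0.0030], A·Δx = δb → ‖Δx‖ = 0.1028
dividing the unrounded norms, ‖Δx‖/‖x‖ = 0.4112
tightness: 0.4112 against a bound of 0.4112; the bound is attained (ratio 1)

0.4112
0.4112


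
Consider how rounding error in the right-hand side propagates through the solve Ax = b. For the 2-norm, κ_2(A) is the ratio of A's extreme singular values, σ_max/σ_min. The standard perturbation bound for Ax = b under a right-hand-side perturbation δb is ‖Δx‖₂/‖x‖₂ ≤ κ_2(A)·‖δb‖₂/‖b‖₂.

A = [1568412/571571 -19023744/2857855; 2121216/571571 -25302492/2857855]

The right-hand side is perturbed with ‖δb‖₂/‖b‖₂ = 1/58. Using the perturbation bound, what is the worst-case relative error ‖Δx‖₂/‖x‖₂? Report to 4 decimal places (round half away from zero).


AᵀA = [6959473520400/326693408041 -16701823848960/326693408041; -16701823848960/326693408041 40084757487504/326693408041]; tr = 278368230816/1933097089, det = 324000000/1933097089
λ_max, λ_min = (278368230816/1933097089 ± √77486366633802508025856/3736864355500273921)/2 = 144, 2250000/1933097089
σ_max=√144=12, σ_min=√(2250000/1933097089)=(1500/43967) → κ = 351.7360
worst-case relative error ≤ 351.7360 × 1/58 = 6.0644

6.0644


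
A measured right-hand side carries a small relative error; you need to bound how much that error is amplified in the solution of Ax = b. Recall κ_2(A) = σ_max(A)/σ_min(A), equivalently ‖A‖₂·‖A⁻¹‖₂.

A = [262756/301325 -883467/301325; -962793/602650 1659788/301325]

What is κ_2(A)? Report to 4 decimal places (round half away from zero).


form AᵀA = [4163090737/1256702500 -3568001346/314175625; -3568001346/314175625 12233253097/314175625] with trace 84953765/2010724 and determinant 28561/2010724
eigenvalues of AᵀA: λ = (tr ± √(tr²−4·det))/2 = 169/4, 169/502681
κ = σ_max/σ_min = (13/2)/(13/709) = 354.5000

354.5000


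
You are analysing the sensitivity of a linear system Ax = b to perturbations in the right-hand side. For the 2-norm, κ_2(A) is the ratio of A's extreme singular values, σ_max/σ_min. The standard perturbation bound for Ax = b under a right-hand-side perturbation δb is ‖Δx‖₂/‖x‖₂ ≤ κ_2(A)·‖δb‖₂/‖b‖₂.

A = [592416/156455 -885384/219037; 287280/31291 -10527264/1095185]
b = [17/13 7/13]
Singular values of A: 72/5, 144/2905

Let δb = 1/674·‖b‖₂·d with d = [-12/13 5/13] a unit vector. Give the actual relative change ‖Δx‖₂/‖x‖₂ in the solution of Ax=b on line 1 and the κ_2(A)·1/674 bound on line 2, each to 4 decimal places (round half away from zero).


0.0021
0.4310

largest singular value 72/5, smallest 144/2905
κ_2(A) = (72/5) / (144/2905) = 290.5000
bound on ‖Δx‖/‖x‖: κ·ε = 290.5000·1/674 = 0.4310
solve Ax = b  →  x = [-14.5606 -13.9631]
‖b‖ = 1.4142, ‖x‖ = 20.1737
with δb = [-0.0019 0.0008], A·Δx = δb → ‖Δx‖ = 0.0423
realised ‖Δx‖/‖x‖ = 0.0021
tightness: 0.0021 against a bound of 0.4310 (unrounded ratio ≈ 0.0049)


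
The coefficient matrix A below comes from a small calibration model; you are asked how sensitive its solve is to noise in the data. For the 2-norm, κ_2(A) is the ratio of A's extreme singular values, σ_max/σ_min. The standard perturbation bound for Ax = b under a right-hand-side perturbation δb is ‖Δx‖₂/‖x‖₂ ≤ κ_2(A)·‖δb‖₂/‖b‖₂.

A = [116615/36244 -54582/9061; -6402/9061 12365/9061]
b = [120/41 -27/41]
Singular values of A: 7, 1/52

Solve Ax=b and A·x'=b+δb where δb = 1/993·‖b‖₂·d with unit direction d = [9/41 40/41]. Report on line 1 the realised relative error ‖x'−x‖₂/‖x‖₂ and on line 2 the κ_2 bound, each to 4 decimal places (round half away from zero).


0.3666
0.3666

from the listed singular values, σ₁ = 7, σ_n = 1/52
κ = σ_max/σ_min = 7/(1/52) = 364.0000
κ_2(A)·‖δb‖/‖b‖ = 0.3666
solve Ax = b  →  x = [0.2017 -0.3782]
‖b‖₂ = 3.0000 and ‖x‖₂ = 0.4286
re-solving with b+δb shifts x by Δx of norm 0.1571
realised ‖Δx‖/‖x‖ = 0.3666
realised/bound = 1 exactly: the bound is attained for this b and d


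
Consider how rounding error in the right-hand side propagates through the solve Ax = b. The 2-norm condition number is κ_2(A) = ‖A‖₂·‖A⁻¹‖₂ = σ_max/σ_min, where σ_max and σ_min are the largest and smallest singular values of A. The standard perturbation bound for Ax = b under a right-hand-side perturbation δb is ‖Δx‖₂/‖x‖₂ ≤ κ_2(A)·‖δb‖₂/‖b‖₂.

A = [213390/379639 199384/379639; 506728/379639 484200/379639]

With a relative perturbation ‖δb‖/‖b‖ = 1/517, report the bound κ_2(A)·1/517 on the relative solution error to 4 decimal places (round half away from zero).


AᵀA = [1788808036/852815209 1703575440/852815209; 1703575440/852815209 1622506624/852815209]; tr = 4056260/1014049, det = 256/1014049
eigenvalues of AᵀA: λ = (tr ± √(tr²−4·det))/2 = 4, 64/1014049
κ_2(A) = √(λ_max/λ_min) = √(4 / (64/1014049)) = 251.7500
κ_2(A)·‖δb‖/‖b‖ = 0.4869

0.4869


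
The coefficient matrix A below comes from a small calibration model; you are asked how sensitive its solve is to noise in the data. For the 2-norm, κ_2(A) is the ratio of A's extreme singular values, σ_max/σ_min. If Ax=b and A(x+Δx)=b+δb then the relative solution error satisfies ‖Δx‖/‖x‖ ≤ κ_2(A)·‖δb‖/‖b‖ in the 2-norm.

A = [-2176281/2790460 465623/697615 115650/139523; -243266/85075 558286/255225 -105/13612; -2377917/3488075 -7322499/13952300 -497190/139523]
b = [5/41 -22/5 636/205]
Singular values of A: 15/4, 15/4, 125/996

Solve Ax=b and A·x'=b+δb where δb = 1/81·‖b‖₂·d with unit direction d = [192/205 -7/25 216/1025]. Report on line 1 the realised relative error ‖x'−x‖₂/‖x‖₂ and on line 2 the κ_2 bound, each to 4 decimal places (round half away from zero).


largest singular value 15/4, smallest 125/996
κ_2(A) = (15/4) / (125/996) = 29.8800
bound on ‖Δx‖/‖x‖: κ·ε = 29.8800·1/81 = 0.3689
solve Ax = b  →  x = [-8.5804 -13.2183 2.7177]
2-norm of b is 5.3852; of x, 15.9917
Δx = A⁻¹·δb where δb = 1/81·5.3852·d; ‖Δx‖ = 0.5297
relative error = 0.0331
so the bound overstates the realised error by a factor of ≈ 11.1359 (computed from the unrounded values)

0.0331
0.3689


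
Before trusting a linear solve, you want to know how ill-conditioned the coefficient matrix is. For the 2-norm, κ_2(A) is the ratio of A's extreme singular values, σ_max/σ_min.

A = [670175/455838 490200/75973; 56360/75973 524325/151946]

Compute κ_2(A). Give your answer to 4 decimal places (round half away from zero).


AᵀA = [1949781025/718990596 240584000/19971961; 240584000/19971961 4277165625/79887844]; tr = 12029825/213858, det = 15625/190096
solving λ² − 12029825/213858·λ + 15625/190096 = 0 gives λ = 225/4, 625/427716
κ = σ_max/σ_min = (15/2)/(25/654) = 196.2000

196.2000


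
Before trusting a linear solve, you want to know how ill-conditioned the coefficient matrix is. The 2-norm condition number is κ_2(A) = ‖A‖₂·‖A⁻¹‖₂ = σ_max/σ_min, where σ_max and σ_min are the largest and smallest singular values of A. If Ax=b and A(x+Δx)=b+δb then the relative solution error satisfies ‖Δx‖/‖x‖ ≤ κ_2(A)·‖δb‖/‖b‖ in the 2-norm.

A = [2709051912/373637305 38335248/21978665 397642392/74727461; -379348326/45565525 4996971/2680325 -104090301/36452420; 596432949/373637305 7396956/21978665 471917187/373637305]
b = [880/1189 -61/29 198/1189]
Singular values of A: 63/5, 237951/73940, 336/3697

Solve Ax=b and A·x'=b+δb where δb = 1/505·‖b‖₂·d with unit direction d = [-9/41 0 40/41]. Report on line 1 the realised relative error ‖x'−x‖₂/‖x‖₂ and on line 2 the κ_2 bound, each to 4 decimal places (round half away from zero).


0.1396
0.2745

largest singular value 63/5, smallest 336/3697
κ_2(A) = (63/5) / (336/3697) = 138.6375
κ_2(A)·‖δb‖/‖b‖ = 0.2745
solve Ax = b  →  x = [0.2278 -0.2486 -0.0898]
2-norm of b is 2.2361; of x, 0.3489
with δb = [-0.0010 0.0000 0.0043], A·Δx = δb → ‖Δx‖ = 0.0487
realised ‖Δx‖/‖x‖ = 0.1396
realised/bound (from unrounded values) ≈ 0.5086


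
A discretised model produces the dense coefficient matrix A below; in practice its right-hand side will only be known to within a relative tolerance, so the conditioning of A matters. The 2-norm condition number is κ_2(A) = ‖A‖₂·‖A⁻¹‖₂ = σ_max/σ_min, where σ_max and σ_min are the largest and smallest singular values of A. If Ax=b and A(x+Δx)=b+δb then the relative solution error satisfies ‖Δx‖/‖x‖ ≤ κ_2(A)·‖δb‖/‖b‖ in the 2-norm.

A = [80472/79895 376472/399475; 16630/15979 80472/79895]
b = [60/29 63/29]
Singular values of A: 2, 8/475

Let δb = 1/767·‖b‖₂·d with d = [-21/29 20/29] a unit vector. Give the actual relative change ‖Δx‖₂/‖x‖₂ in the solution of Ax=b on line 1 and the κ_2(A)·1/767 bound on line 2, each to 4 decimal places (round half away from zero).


σ_max = 2, σ_min = 8/475
κ = σ_max/σ_min = 2/(8/475) = 118.7500
worst-case relative error ≤ 118.7500 × 1/767 = 0.1548
solve Ax = b  →  x = [1.0862 1.0345]
‖b‖ = 3.0000, ‖x‖ = 1.5000
δb = ε·‖b‖·d = [-0.0028 0.0027]; solving A·Δx = δb gives ‖Δx‖ = 0.2322
dividing the unrounded norms, ‖Δx‖/‖x‖ = 0.1548
tightness: 0.1548 against a bound of 0.1548; the bound is attained (ratio 1)

0.1548
0.1548


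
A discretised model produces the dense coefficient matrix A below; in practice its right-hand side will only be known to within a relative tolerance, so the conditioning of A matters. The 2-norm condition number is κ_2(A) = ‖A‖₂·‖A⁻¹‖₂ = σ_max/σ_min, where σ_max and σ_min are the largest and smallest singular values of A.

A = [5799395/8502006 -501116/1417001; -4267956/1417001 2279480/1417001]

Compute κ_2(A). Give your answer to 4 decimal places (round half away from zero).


381.1875

form AᵀA = [410106558841/43000657956 -18226797050/3583388163; -18226797050/3583388163 3240420176/1194462721] with trace 1822704793/148791204 and determinant 38416/37197801
eigenvalues of AᵀA: λ = (tr ± √(tr²−4·det))/2 = 49/4, 3136/37197801
κ_2(A) = √(λ_max/λ_min) = √((49/4) / (3136/37197801)) = 381.1875


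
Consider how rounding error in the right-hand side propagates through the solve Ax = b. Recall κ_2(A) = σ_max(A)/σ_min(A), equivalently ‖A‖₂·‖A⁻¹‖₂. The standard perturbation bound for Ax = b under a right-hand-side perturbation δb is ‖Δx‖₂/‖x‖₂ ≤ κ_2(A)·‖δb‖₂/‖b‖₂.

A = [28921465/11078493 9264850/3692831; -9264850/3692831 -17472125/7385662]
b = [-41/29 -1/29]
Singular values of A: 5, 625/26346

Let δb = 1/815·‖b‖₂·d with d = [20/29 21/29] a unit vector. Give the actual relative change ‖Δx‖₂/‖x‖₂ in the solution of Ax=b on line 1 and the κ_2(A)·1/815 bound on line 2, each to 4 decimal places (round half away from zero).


0.0017
0.2586

σ_max = 5, σ_min = 625/26346
κ_2(A) = 5 / (625/26346) = 210.7680
worst-case relative error ≤ 210.7680 × 1/815 = 0.2586
solve Ax = b  →  x = [28.9266 -30.6630]
2-norm of b is 1.4142; of x, 42.1541
with δb = [0.0012 0.0013], A·Δx = δb → ‖Δx‖ = 0.0731
dividing the unrounded norms, ‖Δx‖/‖x‖ = 0.0017
tightness: 0.0017 against a bound of 0.2586 (unrounded ratio ≈ 0.0067)


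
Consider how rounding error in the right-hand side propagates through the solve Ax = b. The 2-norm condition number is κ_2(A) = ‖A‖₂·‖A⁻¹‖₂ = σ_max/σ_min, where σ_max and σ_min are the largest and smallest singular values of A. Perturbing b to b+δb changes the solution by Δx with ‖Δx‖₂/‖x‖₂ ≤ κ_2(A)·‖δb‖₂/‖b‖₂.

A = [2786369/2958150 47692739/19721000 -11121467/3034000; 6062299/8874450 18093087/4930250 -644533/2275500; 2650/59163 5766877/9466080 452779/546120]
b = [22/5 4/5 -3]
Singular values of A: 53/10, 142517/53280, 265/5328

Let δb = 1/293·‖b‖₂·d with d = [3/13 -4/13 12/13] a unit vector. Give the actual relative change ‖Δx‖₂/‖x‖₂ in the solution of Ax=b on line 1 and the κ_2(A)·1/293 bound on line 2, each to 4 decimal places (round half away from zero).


0.0092
0.3637

from the listed singular values, σ₁ = 53/10, σ_n = 265/5328
κ = σ_max/σ_min = (53/10)/(265/5328) = 106.5600
κ_2(A)·‖δb‖/‖b‖ = 0.3637
solve Ax = b  →  x = [-39.0649 6.9776 -6.6352]
‖b‖ = 5.3852, ‖x‖ = 40.2340
with δb = [0.0042 -0.0057 0.0170], A·Δx = δb → ‖Δx‖ = 0.3695
relative error = 0.0092
realised/bound (from unrounded values) ≈ 0.0253


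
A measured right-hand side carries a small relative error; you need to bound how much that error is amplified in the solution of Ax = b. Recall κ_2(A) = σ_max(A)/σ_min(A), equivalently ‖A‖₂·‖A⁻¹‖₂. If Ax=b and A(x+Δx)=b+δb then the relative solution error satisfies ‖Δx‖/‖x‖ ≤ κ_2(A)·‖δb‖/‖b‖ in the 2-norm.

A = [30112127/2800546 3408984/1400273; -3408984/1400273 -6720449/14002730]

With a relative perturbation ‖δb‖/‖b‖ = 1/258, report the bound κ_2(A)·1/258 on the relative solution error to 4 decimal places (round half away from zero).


0.6457

AᵀA = [567058227313/4665709636 159479089488/5832137045; 159479089488/5832137045 718192519921/116642740900]; tr = 4430293933/34694450, det = 163047361/277555600
solving λ² − 4430293933/34694450·λ + 163047361/277555600 = 0 gives λ = 12769/100, 12769/2775556
κ = σ_max/σ_min = (113/10)/(113/1666) = 166.6000
worst-case relative error ≤ 166.6000 × 1/258 = 0.6457


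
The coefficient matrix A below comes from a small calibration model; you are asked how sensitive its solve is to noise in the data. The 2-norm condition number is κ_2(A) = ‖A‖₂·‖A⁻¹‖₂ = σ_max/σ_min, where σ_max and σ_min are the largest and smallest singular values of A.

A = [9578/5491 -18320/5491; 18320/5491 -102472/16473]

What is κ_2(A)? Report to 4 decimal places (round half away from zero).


228.0000

AᵀA = [1478756/104329 -8317280/312987; -8317280/312987 46785856/938961]; tr = 207940/3249, det = 256/3249
solving λ² − 207940/3249·λ + 256/3249 = 0 gives λ = 64, 4/3249
so κ_2 = √(64 / (4/3249)) = 228.0000


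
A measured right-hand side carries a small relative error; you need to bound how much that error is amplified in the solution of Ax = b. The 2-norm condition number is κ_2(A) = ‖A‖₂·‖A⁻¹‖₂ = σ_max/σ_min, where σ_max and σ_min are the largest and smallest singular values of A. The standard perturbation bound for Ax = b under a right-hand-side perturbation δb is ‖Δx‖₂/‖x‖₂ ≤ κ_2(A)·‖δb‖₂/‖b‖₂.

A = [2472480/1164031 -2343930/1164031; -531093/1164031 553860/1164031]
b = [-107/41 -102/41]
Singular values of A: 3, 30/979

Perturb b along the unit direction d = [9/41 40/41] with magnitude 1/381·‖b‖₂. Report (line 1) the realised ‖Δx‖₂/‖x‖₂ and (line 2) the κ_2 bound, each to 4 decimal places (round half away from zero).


σ_max = 3, σ_min = 30/979
κ = σ_max/σ_min = 3/(30/979) = 97.9000
worst-case relative error ≤ 97.9000 × 1/381 = 0.2570
solve Ax = b  →  x = [-68.0000 -70.4333]
‖b‖₂ = 3.6056 and ‖x‖₂ = 97.9023
δb = ε·‖b‖·d = [0.0021 0.0092]; solving A·Δx = δb gives ‖Δx‖ = 0.3088
realised ‖Δx‖/‖x‖ = 0.0032
so the bound overstates the realised error by a factor of ≈ 81.4596 (computed from the unrounded values)

0.0032
0.2570


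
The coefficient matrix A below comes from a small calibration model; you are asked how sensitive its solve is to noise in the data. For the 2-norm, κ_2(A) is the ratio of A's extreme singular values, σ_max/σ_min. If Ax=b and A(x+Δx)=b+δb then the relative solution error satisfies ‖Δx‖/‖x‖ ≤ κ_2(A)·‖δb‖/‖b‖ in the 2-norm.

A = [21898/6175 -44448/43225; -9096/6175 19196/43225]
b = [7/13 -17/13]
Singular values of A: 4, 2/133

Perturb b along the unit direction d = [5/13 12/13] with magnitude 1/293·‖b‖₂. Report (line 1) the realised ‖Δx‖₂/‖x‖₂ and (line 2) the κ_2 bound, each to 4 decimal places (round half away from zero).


0.0048
0.9078

largest singular value 4, smallest 2/133
condition number: 4 ÷ (2/133) = 266.0000
worst-case relative error ≤ 266.0000 × 1/293 = 0.9078
solve Ax = b  →  x = [-18.3800 -63.9100]
‖b‖ = 1.4142, ‖x‖ = 66.5005
δb = ε·‖b‖·d = [0.0019 0.0045]; solving A·Δx = δb gives ‖Δx‖ = 0.3210
relative error = 0.0048
so the bound overstates the realised error by a factor of ≈ 188.0917 (computed from the unrounded values)


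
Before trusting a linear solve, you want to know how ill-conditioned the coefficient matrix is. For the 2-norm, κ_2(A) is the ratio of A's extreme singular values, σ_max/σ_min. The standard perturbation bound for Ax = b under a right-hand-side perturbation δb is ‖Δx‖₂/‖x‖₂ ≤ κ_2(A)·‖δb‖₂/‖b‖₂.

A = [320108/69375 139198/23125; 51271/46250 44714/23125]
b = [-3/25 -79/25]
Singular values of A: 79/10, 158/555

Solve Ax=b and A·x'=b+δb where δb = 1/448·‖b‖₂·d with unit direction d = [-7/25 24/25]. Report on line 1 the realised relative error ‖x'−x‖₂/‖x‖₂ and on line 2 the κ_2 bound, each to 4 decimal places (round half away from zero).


0.0024
0.0619

σ_max = 79/10, σ_min = 158/555
condition number: (79/10) ÷ (158/555) = 27.7500
perturbation bound = 27.7500·1/448 = 0.0619
solve Ax = b  →  x = [8.3544 -6.4241]
2-norm of b is 3.1623; of x, 10.5387
Δx = A⁻¹·δb where δb = 1/448·3.1623·d; ‖Δx‖ = 0.0248
dividing the unrounded norms, ‖Δx‖/‖x‖ = 0.0024
realised/bound (from unrounded values) ≈ 0.0380


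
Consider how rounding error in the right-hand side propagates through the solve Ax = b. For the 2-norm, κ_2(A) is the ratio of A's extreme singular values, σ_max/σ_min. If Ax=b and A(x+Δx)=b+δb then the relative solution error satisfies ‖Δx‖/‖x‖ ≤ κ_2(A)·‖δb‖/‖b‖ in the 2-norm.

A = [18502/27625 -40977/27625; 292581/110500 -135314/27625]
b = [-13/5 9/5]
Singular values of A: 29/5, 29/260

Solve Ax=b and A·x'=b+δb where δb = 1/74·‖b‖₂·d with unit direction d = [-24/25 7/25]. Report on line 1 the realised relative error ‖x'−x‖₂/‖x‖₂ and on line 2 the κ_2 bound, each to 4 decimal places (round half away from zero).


from the listed singular values, σ₁ = 29/5, σ_n = 29/260
κ_2(A) = (29/5) / (29/260) = 52.0000
bound on ‖Δx‖/‖x‖: κ·ε = 52.0000·1/74 = 0.7027
solve Ax = b  →  x = [23.8134 12.5051]
‖b‖₂ = 3.1623 and ‖x‖₂ = 26.8971
with δb = [-0.0410 0.0120], A·Δx = δb → ‖Δx‖ = 0.3831
dividing the unrounded norms, ‖Δx‖/‖x‖ = 0.0142
so the bound overstates the realised error by a factor of ≈ 49.3325 (computed from the unrounded values)

0.0142
0.7027


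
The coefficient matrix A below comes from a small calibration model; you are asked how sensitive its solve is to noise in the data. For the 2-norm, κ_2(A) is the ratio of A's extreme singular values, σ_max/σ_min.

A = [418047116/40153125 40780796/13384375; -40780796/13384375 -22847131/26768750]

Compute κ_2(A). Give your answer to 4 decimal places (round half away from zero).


M = AᵀA = [303569681755936/2579637515625 29513408701966/859879171875; 29513408701966/859879171875 11478855495209/1146505562500]. tr(M)=2108141482369/16509680100, det(M)=652189444/4127420025
char-poly roots: 12769/100 and 204304/165096801
so κ_2 = √((12769/100) / (204304/165096801)) = 321.2250

321.2250


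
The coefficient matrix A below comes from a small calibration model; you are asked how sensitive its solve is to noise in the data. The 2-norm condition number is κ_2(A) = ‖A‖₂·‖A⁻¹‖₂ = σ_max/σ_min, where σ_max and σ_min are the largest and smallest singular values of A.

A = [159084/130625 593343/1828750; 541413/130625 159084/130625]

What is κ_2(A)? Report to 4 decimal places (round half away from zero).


146.3000

AᵀA = [509497209/27300625 1040170734/191104375; 1040170734/191104375 8499790161/5350922500]; tr = 173377989/8561476, det = 164025/8561476
solving λ² − 173377989/8561476·λ + 164025/8561476 = 0 gives λ = 81/4, 2025/2140369
κ_2(A) = √(λ_max/λ_min) = √((81/4) / (2025/2140369)) = 146.3000


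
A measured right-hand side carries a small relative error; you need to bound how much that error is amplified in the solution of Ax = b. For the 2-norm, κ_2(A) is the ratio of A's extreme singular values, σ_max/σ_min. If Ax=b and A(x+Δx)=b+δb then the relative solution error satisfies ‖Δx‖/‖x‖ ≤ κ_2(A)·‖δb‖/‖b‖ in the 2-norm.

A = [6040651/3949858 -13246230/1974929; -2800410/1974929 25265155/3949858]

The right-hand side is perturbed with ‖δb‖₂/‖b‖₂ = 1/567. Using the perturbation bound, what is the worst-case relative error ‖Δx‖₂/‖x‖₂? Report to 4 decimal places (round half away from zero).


form AᵀA = [80688048961/18550984804 -89636531040/4637746201; -89636531040/4637746201 1593553500625/18550984804] with trace 497989753/5517842 and determinant 3258025/44142736
λ_max, λ_min = (497989753/5517842 ± √61996201364852496/7611645084241)/2 = 361/4, 9025/11035684
κ = σ_max/σ_min = (19/2)/(95/3322) = 332.2000
perturbation bound = 332.2000·1/567 = 0.5859

0.5859


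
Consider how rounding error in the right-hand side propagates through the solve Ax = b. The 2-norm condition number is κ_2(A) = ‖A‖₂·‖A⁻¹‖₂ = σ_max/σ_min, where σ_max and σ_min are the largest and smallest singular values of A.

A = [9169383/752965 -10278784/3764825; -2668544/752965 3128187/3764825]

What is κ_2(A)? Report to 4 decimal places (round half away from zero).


381.9920

M = AᵀA = [3647948467225/22678251649 -820782495360/22678251649; -820782495360/22678251649 184702327081/22678251649]. tr(M)=2279982626/13490929, det(M)=2640625/13490929
λ_max, λ_min = (2279982626/13490929 ± √5198178276924293376/182005165283041)/2 = 169, 15625/13490929
κ = σ_max/σ_min = 13/(125/3673) = 381.9920


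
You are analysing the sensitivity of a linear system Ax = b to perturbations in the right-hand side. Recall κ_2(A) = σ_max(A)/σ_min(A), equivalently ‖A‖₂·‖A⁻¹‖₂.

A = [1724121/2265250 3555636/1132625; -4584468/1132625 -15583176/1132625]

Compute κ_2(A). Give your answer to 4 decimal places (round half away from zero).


96.6875

M = AᵀA = [51779881377/3052562500 44322275466/763140625; 44322275466/763140625 151979727312/763140625]. tr(M)=211103613/976820, det(M)=152473104/30525625
λ_max, λ_min = (211103613/976820 ± √1113641781453506529/23854432810000)/2 = 21609/100, 28224/1221025
κ_2(A) = √(λ_max/λ_min) = √((21609/100) / (28224/1221025)) = 96.6875


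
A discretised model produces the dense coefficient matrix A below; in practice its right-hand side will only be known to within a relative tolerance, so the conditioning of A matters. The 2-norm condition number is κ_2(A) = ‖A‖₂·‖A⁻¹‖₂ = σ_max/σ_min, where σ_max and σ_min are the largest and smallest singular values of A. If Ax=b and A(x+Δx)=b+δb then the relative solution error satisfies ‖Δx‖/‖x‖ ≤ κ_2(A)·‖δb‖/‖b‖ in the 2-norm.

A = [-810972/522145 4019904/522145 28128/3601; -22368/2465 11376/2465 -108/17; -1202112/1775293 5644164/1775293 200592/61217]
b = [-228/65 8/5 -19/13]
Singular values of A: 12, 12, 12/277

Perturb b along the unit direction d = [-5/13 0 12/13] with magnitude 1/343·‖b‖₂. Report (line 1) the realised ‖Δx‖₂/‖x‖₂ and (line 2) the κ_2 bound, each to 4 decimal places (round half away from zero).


largest singular value 12, smallest 12/277
condition number: 12 ÷ (12/277) = 277.0000
bound on ‖Δx‖/‖x‖: κ·ε = 277.0000·1/343 = 0.8076
solve Ax = b  →  x = [-0.0561 -0.1685 -0.2941]
‖b‖ = 4.1231, ‖x‖ = 0.3436
δb = ε·‖b‖·d = [-0.0046 0.0000 0.0111]; solving A·Δx = δb gives ‖Δx‖ = 0.2775
dividing the unrounded norms, ‖Δx‖/‖x‖ = 0.8076
realised/bound = 1 exactly: the bound is attained for this b and d

0.8076
0.8076


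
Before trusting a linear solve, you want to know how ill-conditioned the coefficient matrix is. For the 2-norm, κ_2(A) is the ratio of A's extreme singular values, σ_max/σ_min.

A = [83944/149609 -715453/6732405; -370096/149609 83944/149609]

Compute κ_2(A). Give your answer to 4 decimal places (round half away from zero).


130.1625

M = AᵀA = [85673792/13315201 -867393352/599184045; -867393352/599184045 8793116089/26963282025]. tr(M)=108436969/16040025, det(M)=43264/16040025
eigenvalues of AᵀA: λ = (tr ± √(tr²−4·det))/2 = 169/25, 256/641601
κ = σ_max/σ_min = (13/5)/(16/801) = 130.1625
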